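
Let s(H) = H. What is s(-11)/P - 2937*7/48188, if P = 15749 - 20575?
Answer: -7049119/16611092 ≈ -0.42436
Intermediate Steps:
P = -4826
s(-11)/P - 2937*7/48188 = -11/(-4826) - 2937*7/48188 = -11*(-1/4826) - 20559*1/48188 = 11/4826 - 2937/6884 = -7049119/16611092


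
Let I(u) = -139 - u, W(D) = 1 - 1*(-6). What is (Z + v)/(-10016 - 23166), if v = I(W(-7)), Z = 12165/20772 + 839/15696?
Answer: 1316474389/300515835744 ≈ 0.0043807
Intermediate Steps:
W(D) = 7 (W(D) = 1 + 6 = 7)
Z = 5788043/9056592 (Z = 12165*(1/20772) + 839*(1/15696) = 4055/6924 + 839/15696 = 5788043/9056592 ≈ 0.63910)
v = -146 (v = -139 - 1*7 = -139 - 7 = -146)
(Z + v)/(-10016 - 23166) = (5788043/9056592 - 146)/(-10016 - 23166) = -1316474389/9056592/(-33182) = -1316474389/9056592*(-1/33182) = 1316474389/300515835744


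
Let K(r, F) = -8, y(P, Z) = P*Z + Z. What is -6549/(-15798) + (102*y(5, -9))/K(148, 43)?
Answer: 1813912/2633 ≈ 688.91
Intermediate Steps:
y(P, Z) = Z + P*Z
-6549/(-15798) + (102*y(5, -9))/K(148, 43) = -6549/(-15798) + (102*(-9*(1 + 5)))/(-8) = -6549*(-1/15798) + (102*(-9*6))*(-1/8) = 2183/5266 + (102*(-54))*(-1/8) = 2183/5266 - 5508*(-1/8) = 2183/5266 + 1377/2 = 1813912/2633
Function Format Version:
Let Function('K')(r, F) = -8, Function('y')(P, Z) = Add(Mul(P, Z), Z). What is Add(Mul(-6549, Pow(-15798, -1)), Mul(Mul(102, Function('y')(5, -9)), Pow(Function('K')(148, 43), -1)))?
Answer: Rational(1813912, 2633) ≈ 688.91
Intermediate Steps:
Function('y')(P, Z) = Add(Z, Mul(P, Z))
Add(Mul(-6549, Pow(-15798, -1)), Mul(Mul(102, Function('y')(5, -9)), Pow(Function('K')(148, 43), -1))) = Add(Mul(-6549, Pow(-15798, -1)), Mul(Mul(102, Mul(-9, Add(1, 5))), Pow(-8, -1))) = Add(Mul(-6549, Rational(-1, 15798)), Mul(Mul(102, Mul(-9, 6)), Rational(-1, 8))) = Add(Rational(2183, 5266), Mul(Mul(102, -54), Rational(-1, 8))) = Add(Rational(2183, 5266), Mul(-5508, Rational(-1, 8))) = Add(Rational(2183, 5266), Rational(1377, 2)) = Rational(1813912, 2633)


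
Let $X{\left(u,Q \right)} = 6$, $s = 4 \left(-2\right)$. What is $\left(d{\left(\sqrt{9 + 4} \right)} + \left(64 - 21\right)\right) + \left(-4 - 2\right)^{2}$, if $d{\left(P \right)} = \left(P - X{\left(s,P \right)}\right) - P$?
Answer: $73$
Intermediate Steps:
$s = -8$
$d{\left(P \right)} = -6$ ($d{\left(P \right)} = \left(P - 6\right) - P = \left(-6 + P\right) - P = -6$)
$\left(d{\left(\sqrt{9 + 4} \right)} + \left(64 - 21\right)\right) + \left(-4 - 2\right)^{2} = \left(-6 + \left(64 - 21\right)\right) + \left(-4 - 2\right)^{2} = \left(-6 + 43\right) + \left(-6\right)^{2} = 37 + 36 = 73$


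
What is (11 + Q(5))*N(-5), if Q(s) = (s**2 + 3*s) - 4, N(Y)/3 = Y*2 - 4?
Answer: -1974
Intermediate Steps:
N(Y) = -12 + 6*Y (N(Y) = 3*(Y*2 - 4) = 3*(2*Y - 4) = 3*(-4 + 2*Y) = -12 + 6*Y)
Q(s) = -4 + s**2 + 3*s
(11 + Q(5))*N(-5) = (11 + (-4 + 5**2 + 3*5))*(-12 + 6*(-5)) = (11 + (-4 + 25 + 15))*(-12 - 30) = (11 + 36)*(-42) = 47*(-42) = -1974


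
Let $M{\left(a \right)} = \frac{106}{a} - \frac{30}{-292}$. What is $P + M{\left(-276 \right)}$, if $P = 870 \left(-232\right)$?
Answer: $- \frac{1016669497}{5037} \approx -2.0184 \cdot 10^{5}$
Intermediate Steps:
$P = -201840$
$M{\left(a \right)} = \frac{15}{146} + \frac{106}{a}$ ($M{\left(a \right)} = \frac{106}{a} - - \frac{15}{146} = \frac{106}{a} + \frac{15}{146} = \frac{15}{146} + \frac{106}{a}$)
$P + M{\left(-276 \right)} = -201840 + \left(\frac{15}{146} + \frac{106}{-276}\right) = -201840 + \left(\frac{15}{146} + 106 \left(- \frac{1}{276}\right)\right) = -201840 + \left(\frac{15}{146} - \frac{53}{138}\right) = -201840 - \frac{1417}{5037} = - \frac{1016669497}{5037}$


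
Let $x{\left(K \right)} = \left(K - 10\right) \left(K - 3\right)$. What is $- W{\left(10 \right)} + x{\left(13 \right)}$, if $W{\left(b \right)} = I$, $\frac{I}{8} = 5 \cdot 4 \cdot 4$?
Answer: $-610$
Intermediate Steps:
$x{\left(K \right)} = \left(-10 + K\right) \left(-3 + K\right)$
$I = 640$ ($I = 8 \cdot 5 \cdot 4 \cdot 4 = 8 \cdot 20 \cdot 4 = 8 \cdot 80 = 640$)
$W{\left(b \right)} = 640$
$- W{\left(10 \right)} + x{\left(13 \right)} = \left(-1\right) 640 + \left(30 + 13^{2} - 169\right) = -640 + \left(30 + 169 - 169\right) = -640 + 30 = -610$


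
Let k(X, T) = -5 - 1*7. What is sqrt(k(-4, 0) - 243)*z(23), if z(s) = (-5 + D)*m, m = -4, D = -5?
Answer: 40*I*sqrt(255) ≈ 638.75*I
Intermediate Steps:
k(X, T) = -12 (k(X, T) = -5 - 7 = -12)
z(s) = 40 (z(s) = (-5 - 5)*(-4) = -10*(-4) = 40)
sqrt(k(-4, 0) - 243)*z(23) = sqrt(-12 - 243)*40 = sqrt(-255)*40 = (I*sqrt(255))*40 = 40*I*sqrt(255)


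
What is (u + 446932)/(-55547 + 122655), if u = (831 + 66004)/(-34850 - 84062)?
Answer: 53145511149/7979946496 ≈ 6.6599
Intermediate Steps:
u = -66835/118912 (u = 66835/(-118912) = 66835*(-1/118912) = -66835/118912 ≈ -0.56205)
(u + 446932)/(-55547 + 122655) = (-66835/118912 + 446932)/(-55547 + 122655) = (53145511149/118912)/67108 = (53145511149/118912)*(1/67108) = 53145511149/7979946496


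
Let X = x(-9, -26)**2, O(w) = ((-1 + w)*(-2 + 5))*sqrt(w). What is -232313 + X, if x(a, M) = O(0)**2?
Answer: -232313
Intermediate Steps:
O(w) = sqrt(w)*(-3 + 3*w) (O(w) = ((-1 + w)*3)*sqrt(w) = (-3 + 3*w)*sqrt(w) = sqrt(w)*(-3 + 3*w))
x(a, M) = 0 (x(a, M) = (3*sqrt(0)*(-1 + 0))**2 = (3*0*(-1))**2 = 0**2 = 0)
X = 0 (X = 0**2 = 0)
-232313 + X = -232313 + 0 = -232313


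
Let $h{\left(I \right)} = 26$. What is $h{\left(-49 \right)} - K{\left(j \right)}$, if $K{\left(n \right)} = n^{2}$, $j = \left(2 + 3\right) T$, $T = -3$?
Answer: $-199$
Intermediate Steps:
$j = -15$ ($j = \left(2 + 3\right) \left(-3\right) = 5 \left(-3\right) = -15$)
$h{\left(-49 \right)} - K{\left(j \right)} = 26 - \left(-15\right)^{2} = 26 - 225 = -199$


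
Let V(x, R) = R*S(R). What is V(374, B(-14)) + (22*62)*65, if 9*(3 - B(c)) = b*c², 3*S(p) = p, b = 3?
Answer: 2428789/27 ≈ 89955.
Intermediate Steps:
S(p) = p/3
B(c) = 3 - c²/3
V(x, R) = R²/3 (V(x, R) = R*(R/3) = R²/3)
V(374, B(-14)) + (22*62)*65 = (3 - ⅓*(-14)²)²/3 + (22*62)*65 = (3 - ⅓*196)²/3 + 1364*65 = (3 - 196/3)²/3 + 88660 = (-187/3)²/3 + 88660 = (⅓)*(34969/9) + 88660 = 34969/27 + 88660 = 2428789/27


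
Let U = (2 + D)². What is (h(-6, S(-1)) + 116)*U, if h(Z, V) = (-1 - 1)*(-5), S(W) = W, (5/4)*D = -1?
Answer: 4536/25 ≈ 181.44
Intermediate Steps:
D = -⅘ (D = (⅘)*(-1) = -⅘ ≈ -0.80000)
h(Z, V) = 10 (h(Z, V) = -2*(-5) = 10)
U = 36/25 (U = (2 - ⅘)² = (6/5)² = 36/25 ≈ 1.4400)
(h(-6, S(-1)) + 116)*U = (10 + 116)*(36/25) = 126*(36/25) = 4536/25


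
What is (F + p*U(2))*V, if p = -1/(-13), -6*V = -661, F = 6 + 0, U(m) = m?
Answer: 26440/39 ≈ 677.95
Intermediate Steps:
F = 6
V = 661/6 (V = -⅙*(-661) = 661/6 ≈ 110.17)
p = 1/13 (p = -1*(-1/13) = 1/13 ≈ 0.076923)
(F + p*U(2))*V = (6 + (1/13)*2)*(661/6) = (6 + 2/13)*(661/6) = (80/13)*(661/6) = 26440/39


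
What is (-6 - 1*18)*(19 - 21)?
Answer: 48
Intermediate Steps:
(-6 - 1*18)*(19 - 21) = (-6 - 18)*(-2) = -24*(-2) = 48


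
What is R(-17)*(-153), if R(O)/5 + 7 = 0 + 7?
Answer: 0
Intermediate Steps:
R(O) = 0 (R(O) = -35 + 5*(0 + 7) = -35 + 5*7 = -35 + 35 = 0)
R(-17)*(-153) = 0*(-153) = 0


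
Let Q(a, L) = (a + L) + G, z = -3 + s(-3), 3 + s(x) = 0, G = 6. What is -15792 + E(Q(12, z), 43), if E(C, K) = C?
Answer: -15780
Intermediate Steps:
s(x) = -3 (s(x) = -3 + 0 = -3)
z = -6 (z = -3 - 3 = -6)
Q(a, L) = 6 + L + a (Q(a, L) = (a + L) + 6 = (L + a) + 6 = 6 + L + a)
-15792 + E(Q(12, z), 43) = -15792 + (6 - 6 + 12) = -15792 + 12 = -15780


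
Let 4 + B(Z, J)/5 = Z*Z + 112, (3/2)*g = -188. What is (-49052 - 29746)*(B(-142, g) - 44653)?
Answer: -4468398186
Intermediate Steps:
g = -376/3 (g = (2/3)*(-188) = -376/3 ≈ -125.33)
B(Z, J) = 540 + 5*Z**2 (B(Z, J) = -20 + 5*(Z*Z + 112) = -20 + 5*(Z**2 + 112) = -20 + 5*(112 + Z**2) = -20 + (560 + 5*Z**2) = 540 + 5*Z**2)
(-49052 - 29746)*(B(-142, g) - 44653) = (-49052 - 29746)*((540 + 5*(-142)**2) - 44653) = -78798*((540 + 5*20164) - 44653) = -78798*((540 + 100820) - 44653) = -78798*(101360 - 44653) = -78798*56707 = -4468398186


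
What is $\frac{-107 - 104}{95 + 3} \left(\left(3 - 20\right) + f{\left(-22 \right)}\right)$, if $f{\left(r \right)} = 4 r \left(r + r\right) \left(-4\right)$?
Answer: $\frac{467365}{14} \approx 33383.0$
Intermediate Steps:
$f{\left(r \right)} = - 32 r^{2}$ ($f{\left(r \right)} = 4 r 2 r \left(-4\right) = 4 \cdot 2 r^{2} \left(-4\right) = 8 r^{2} \left(-4\right) = - 32 r^{2}$)
$\frac{-107 - 104}{95 + 3} \left(\left(3 - 20\right) + f{\left(-22 \right)}\right) = \frac{-107 - 104}{95 + 3} \left(\left(3 - 20\right) - 32 \left(-22\right)^{2}\right) = - \frac{211}{98} \left(\left(3 - 20\right) - 15488\right) = \left(-211\right) \frac{1}{98} \left(-17 - 15488\right) = \left(- \frac{211}{98}\right) \left(-15505\right) = \frac{467365}{14}$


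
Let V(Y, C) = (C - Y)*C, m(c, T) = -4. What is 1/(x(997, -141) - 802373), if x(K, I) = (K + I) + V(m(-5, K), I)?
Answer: -1/782200 ≈ -1.2784e-6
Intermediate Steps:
V(Y, C) = C*(C - Y)
x(K, I) = I + K + I*(4 + I) (x(K, I) = (K + I) + I*(I - 1*(-4)) = (I + K) + I*(I + 4) = (I + K) + I*(4 + I) = I + K + I*(4 + I))
1/(x(997, -141) - 802373) = 1/((-141 + 997 - 141*(4 - 141)) - 802373) = 1/((-141 + 997 - 141*(-137)) - 802373) = 1/((-141 + 997 + 19317) - 802373) = 1/(20173 - 802373) = 1/(-782200) = -1/782200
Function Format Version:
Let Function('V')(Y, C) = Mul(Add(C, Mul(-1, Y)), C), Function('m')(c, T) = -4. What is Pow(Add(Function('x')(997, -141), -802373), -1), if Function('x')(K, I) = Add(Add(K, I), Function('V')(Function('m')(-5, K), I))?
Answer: Rational(-1, 782200) ≈ -1.2784e-6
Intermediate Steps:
Function('V')(Y, C) = Mul(C, Add(C, Mul(-1, Y)))
Function('x')(K, I) = Add(I, K, Mul(I, Add(4, I))) (Function('x')(K, I) = Add(Add(K, I), Mul(I, Add(I, Mul(-1, -4)))) = Add(Add(I, K), Mul(I, Add(I, 4))) = Add(Add(I, K), Mul(I, Add(4, I))) = Add(I, K, Mul(I, Add(4, I))))
Pow(Add(Function('x')(997, -141), -802373), -1) = Pow(Add(Add(-141, 997, Mul(-141, Add(4, -141))), -802373), -1) = Pow(Add(Add(-141, 997, Mul(-141, -137)), -802373), -1) = Pow(Add(Add(-141, 997, 19317), -802373), -1) = Pow(Add(20173, -802373), -1) = Pow(-782200, -1) = Rational(-1, 782200)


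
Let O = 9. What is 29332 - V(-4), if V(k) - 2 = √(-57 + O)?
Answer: 29330 - 4*I*√3 ≈ 29330.0 - 6.9282*I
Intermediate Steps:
V(k) = 2 + 4*I*√3 (V(k) = 2 + √(-57 + 9) = 2 + √(-48) = 2 + 4*I*√3)
29332 - V(-4) = 29332 - (2 + 4*I*√3) = 29332 + (-2 - 4*I*√3) = 29330 - 4*I*√3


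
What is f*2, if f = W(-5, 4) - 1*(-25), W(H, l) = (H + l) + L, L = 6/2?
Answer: 54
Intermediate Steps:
L = 3 (L = 6*(1/2) = 3)
W(H, l) = 3 + H + l (W(H, l) = (H + l) + 3 = 3 + H + l)
f = 27 (f = (3 - 5 + 4) - 1*(-25) = 2 + 25 = 27)
f*2 = 27*2 = 54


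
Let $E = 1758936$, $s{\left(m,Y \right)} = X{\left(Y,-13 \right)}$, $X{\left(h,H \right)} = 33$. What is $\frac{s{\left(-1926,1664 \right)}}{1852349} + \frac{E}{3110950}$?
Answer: $\frac{1629133001007}{2881282560775} \approx 0.56542$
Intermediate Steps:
$s{\left(m,Y \right)} = 33$
$\frac{s{\left(-1926,1664 \right)}}{1852349} + \frac{E}{3110950} = \frac{33}{1852349} + \frac{1758936}{3110950} = 33 \cdot \frac{1}{1852349} + 1758936 \cdot \frac{1}{3110950} = \frac{33}{1852349} + \frac{879468}{1555475} = \frac{1629133001007}{2881282560775}$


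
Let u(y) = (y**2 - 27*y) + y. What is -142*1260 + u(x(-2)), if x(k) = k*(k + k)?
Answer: -179064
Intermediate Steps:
x(k) = 2*k**2 (x(k) = k*(2*k) = 2*k**2)
u(y) = y**2 - 26*y
-142*1260 + u(x(-2)) = -142*1260 + (2*(-2)**2)*(-26 + 2*(-2)**2) = -178920 + (2*4)*(-26 + 2*4) = -178920 + 8*(-26 + 8) = -178920 + 8*(-18) = -178920 - 144 = -179064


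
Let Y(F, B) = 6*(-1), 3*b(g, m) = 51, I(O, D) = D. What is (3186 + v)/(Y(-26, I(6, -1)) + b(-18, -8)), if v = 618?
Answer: 3804/11 ≈ 345.82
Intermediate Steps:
b(g, m) = 17 (b(g, m) = (1/3)*51 = 17)
Y(F, B) = -6
(3186 + v)/(Y(-26, I(6, -1)) + b(-18, -8)) = (3186 + 618)/(-6 + 17) = 3804/11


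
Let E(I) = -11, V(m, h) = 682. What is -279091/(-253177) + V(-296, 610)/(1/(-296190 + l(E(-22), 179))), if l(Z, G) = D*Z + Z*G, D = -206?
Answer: -51090871726511/253177 ≈ -2.0180e+8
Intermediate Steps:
l(Z, G) = -206*Z + G*Z (l(Z, G) = -206*Z + Z*G = -206*Z + G*Z)
-279091/(-253177) + V(-296, 610)/(1/(-296190 + l(E(-22), 179))) = -279091/(-253177) + 682/(1/(-296190 - 11*(-206 + 179))) = -279091*(-1/253177) + 682/(1/(-296190 - 11*(-27))) = 279091/253177 + 682/(1/(-296190 + 297)) = 279091/253177 + 682/(1/(-295893)) = 279091/253177 + 682/(-1/295893) = 279091/253177 + 682*(-295893) = 279091/253177 - 201799026 = -51090871726511/253177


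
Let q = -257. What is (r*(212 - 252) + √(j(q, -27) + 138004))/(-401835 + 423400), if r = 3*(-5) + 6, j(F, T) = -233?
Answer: 72/4313 + √137771/21565 ≈ 0.033906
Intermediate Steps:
r = -9 (r = -15 + 6 = -9)
(r*(212 - 252) + √(j(q, -27) + 138004))/(-401835 + 423400) = (-9*(212 - 252) + √(-233 + 138004))/(-401835 + 423400) = (-9*(-40) + √137771)/21565 = (360 + √137771)*(1/21565) = 72/4313 + √137771/21565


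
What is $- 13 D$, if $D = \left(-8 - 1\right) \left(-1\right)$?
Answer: $-117$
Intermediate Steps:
$D = 9$ ($D = \left(-9\right) \left(-1\right) = 9$)
$- 13 D = \left(-13\right) 9 = -117$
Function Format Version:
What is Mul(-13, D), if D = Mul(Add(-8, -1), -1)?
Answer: -117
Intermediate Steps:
D = 9 (D = Mul(-9, -1) = 9)
Mul(-13, D) = Mul(-13, 9) = -117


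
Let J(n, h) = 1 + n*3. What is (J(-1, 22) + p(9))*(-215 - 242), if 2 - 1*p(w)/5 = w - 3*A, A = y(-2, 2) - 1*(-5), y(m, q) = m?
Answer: -3656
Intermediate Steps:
J(n, h) = 1 + 3*n
A = 3 (A = -2 - 1*(-5) = -2 + 5 = 3)
p(w) = 55 - 5*w (p(w) = 10 - 5*(w - 3*3) = 10 - 5*(w - 9) = 10 - 5*(-9 + w) = 10 + (45 - 5*w) = 55 - 5*w)
(J(-1, 22) + p(9))*(-215 - 242) = ((1 + 3*(-1)) + (55 - 5*9))*(-215 - 242) = ((1 - 3) + (55 - 45))*(-457) = (-2 + 10)*(-457) = 8*(-457) = -3656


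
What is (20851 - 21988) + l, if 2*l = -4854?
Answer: -3564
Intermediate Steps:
l = -2427 (l = (½)*(-4854) = -2427)
(20851 - 21988) + l = (20851 - 21988) - 2427 = -1137 - 2427 = -3564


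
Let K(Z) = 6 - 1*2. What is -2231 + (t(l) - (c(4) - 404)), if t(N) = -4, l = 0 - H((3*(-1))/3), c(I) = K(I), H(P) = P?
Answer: -1835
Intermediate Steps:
K(Z) = 4 (K(Z) = 6 - 2 = 4)
c(I) = 4
l = 1 (l = 0 - 3*(-1)/3 = 0 - (-3)/3 = 0 - 1*(-1) = 0 + 1 = 1)
-2231 + (t(l) - (c(4) - 404)) = -2231 + (-4 - (4 - 404)) = -2231 + (-4 - 1*(-400)) = -2231 + (-4 + 400) = -2231 + 396 = -1835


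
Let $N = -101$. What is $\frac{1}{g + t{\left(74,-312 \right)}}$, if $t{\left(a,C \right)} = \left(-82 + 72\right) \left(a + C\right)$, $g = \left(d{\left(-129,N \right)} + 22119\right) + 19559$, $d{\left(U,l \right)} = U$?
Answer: $\frac{1}{43929} \approx 2.2764 \cdot 10^{-5}$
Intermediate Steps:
$g = 41549$ ($g = \left(-129 + 22119\right) + 19559 = 21990 + 19559 = 41549$)
$t{\left(a,C \right)} = - 10 C - 10 a$ ($t{\left(a,C \right)} = - 10 \left(C + a\right) = - 10 C - 10 a$)
$\frac{1}{g + t{\left(74,-312 \right)}} = \frac{1}{41549 - -2380} = \frac{1}{41549 + \left(3120 - 740\right)} = \frac{1}{41549 + 2380} = \frac{1}{43929}$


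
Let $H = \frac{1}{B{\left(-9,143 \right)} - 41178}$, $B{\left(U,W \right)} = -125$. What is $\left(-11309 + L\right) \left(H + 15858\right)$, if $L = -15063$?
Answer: $- \frac{17273210963956}{41303} \approx -4.1821 \cdot 10^{8}$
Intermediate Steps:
$H = - \frac{1}{41303}$ ($H = \frac{1}{-125 - 41178} = \frac{1}{-41303} = - \frac{1}{41303} \approx -2.4211 \cdot 10^{-5}$)
$\left(-11309 + L\right) \left(H + 15858\right) = \left(-11309 - 15063\right) \left(- \frac{1}{41303} + 15858\right) = \left(-26372\right) \frac{654982973}{41303} = - \frac{17273210963956}{41303}$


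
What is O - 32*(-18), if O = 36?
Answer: 612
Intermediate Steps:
O - 32*(-18) = 36 - 32*(-18) = 36 + 576 = 612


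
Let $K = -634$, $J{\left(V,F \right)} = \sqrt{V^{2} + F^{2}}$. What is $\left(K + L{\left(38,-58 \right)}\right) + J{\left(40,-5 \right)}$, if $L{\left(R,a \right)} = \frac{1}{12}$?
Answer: $- \frac{7607}{12} + 5 \sqrt{65} \approx -593.61$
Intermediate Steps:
$L{\left(R,a \right)} = \frac{1}{12}$
$J{\left(V,F \right)} = \sqrt{F^{2} + V^{2}}$
$\left(K + L{\left(38,-58 \right)}\right) + J{\left(40,-5 \right)} = \left(-634 + \frac{1}{12}\right) + \sqrt{\left(-5\right)^{2} + 40^{2}} = - \frac{7607}{12} + \sqrt{25 + 1600} = - \frac{7607}{12} + \sqrt{1625} = - \frac{7607}{12} + 5 \sqrt{65}$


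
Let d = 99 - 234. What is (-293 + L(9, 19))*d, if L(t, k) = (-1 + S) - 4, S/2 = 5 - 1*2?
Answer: 39420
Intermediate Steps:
d = -135
S = 6 (S = 2*(5 - 1*2) = 2*(5 - 2) = 2*3 = 6)
L(t, k) = 1 (L(t, k) = (-1 + 6) - 4 = 5 - 4 = 1)
(-293 + L(9, 19))*d = (-293 + 1)*(-135) = -292*(-135) = 39420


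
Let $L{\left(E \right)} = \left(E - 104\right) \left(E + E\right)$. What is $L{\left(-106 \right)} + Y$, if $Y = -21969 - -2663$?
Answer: $25214$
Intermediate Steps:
$Y = -19306$ ($Y = -21969 + 2663 = -19306$)
$L{\left(E \right)} = 2 E \left(-104 + E\right)$ ($L{\left(E \right)} = \left(-104 + E\right) 2 E = 2 E \left(-104 + E\right)$)
$L{\left(-106 \right)} + Y = 2 \left(-106\right) \left(-104 - 106\right) - 19306 = 2 \left(-106\right) \left(-210\right) - 19306 = 44520 - 19306 = 25214$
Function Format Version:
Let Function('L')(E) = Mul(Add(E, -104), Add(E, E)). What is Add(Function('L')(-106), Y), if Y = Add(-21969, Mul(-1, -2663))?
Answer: 25214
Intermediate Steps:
Y = -19306 (Y = Add(-21969, 2663) = -19306)
Function('L')(E) = Mul(2, E, Add(-104, E)) (Function('L')(E) = Mul(Add(-104, E), Mul(2, E)) = Mul(2, E, Add(-104, E)))
Add(Function('L')(-106), Y) = Add(Mul(2, -106, Add(-104, -106)), -19306) = Add(Mul(2, -106, -210), -19306) = Add(44520, -19306) = 25214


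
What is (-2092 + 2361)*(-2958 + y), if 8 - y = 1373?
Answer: -1162887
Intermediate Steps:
y = -1365 (y = 8 - 1*1373 = 8 - 1373 = -1365)
(-2092 + 2361)*(-2958 + y) = (-2092 + 2361)*(-2958 - 1365) = 269*(-4323) = -1162887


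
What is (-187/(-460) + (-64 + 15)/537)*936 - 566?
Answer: -5576548/20585 ≈ -270.90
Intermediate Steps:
(-187/(-460) + (-64 + 15)/537)*936 - 566 = (-187*(-1/460) - 49*1/537)*936 - 566 = (187/460 - 49/537)*936 - 566 = (77879/247020)*936 - 566 = 6074562/20585 - 566 = -5576548/20585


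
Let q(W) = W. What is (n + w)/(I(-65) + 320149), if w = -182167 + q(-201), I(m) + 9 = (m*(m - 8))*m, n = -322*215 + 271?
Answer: -251327/11715 ≈ -21.453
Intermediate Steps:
n = -68959 (n = -69230 + 271 = -68959)
I(m) = -9 + m²*(-8 + m) (I(m) = -9 + (m*(m - 8))*m = -9 + (m*(-8 + m))*m = -9 + m²*(-8 + m))
w = -182368 (w = -182167 - 201 = -182368)
(n + w)/(I(-65) + 320149) = (-68959 - 182368)/((-9 + (-65)³ - 8*(-65)²) + 320149) = -251327/((-9 - 274625 - 8*4225) + 320149) = -251327/((-9 - 274625 - 33800) + 320149) = -251327/(-308434 + 320149) = -251327/11715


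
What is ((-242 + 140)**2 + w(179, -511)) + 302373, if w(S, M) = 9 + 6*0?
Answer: 312786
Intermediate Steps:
w(S, M) = 9 (w(S, M) = 9 + 0 = 9)
((-242 + 140)**2 + w(179, -511)) + 302373 = ((-242 + 140)**2 + 9) + 302373 = ((-102)**2 + 9) + 302373 = (10404 + 9) + 302373 = 10413 + 302373 = 312786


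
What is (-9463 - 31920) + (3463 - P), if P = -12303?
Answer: -25617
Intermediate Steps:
(-9463 - 31920) + (3463 - P) = (-9463 - 31920) + (3463 - 1*(-12303)) = -41383 + (3463 + 12303) = -41383 + 15766 = -25617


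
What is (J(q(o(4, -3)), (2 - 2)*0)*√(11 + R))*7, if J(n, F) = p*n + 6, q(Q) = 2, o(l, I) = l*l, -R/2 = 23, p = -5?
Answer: -28*I*√35 ≈ -165.65*I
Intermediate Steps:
R = -46 (R = -2*23 = -46)
o(l, I) = l²
J(n, F) = 6 - 5*n (J(n, F) = -5*n + 6 = 6 - 5*n)
(J(q(o(4, -3)), (2 - 2)*0)*√(11 + R))*7 = ((6 - 5*2)*√(11 - 46))*7 = ((6 - 10)*√(-35))*7 = -4*I*√35*7 = -28*I*√35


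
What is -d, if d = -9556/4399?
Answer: 9556/4399 ≈ 2.1723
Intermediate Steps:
d = -9556/4399 (d = -9556*1/4399 = -9556/4399 ≈ -2.1723)
-d = -1*(-9556/4399) = 9556/4399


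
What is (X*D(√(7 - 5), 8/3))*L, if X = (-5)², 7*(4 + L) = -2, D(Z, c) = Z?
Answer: -750*√2/7 ≈ -151.52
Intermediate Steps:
L = -30/7 (L = -4 + (⅐)*(-2) = -4 - 2/7 = -30/7 ≈ -4.2857)
X = 25
(X*D(√(7 - 5), 8/3))*L = (25*√(7 - 5))*(-30/7) = (25*√2)*(-30/7) = -750*√2/7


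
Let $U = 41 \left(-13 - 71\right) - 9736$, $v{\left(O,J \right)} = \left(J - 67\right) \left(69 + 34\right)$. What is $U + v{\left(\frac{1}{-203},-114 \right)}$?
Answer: $-31823$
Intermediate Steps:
$v{\left(O,J \right)} = -6901 + 103 J$ ($v{\left(O,J \right)} = \left(-67 + J\right) 103 = -6901 + 103 J$)
$U = -13180$ ($U = 41 \left(-84\right) - 9736 = -3444 - 9736 = -13180$)
$U + v{\left(\frac{1}{-203},-114 \right)} = -13180 + \left(-6901 + 103 \left(-114\right)\right) = -13180 - 18643 = -31823$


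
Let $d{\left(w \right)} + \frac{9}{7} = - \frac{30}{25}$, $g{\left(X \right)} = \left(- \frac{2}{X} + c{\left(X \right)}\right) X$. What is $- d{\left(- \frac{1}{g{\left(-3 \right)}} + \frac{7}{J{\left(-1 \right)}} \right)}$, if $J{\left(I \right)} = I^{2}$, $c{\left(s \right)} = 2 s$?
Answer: $\frac{87}{35} \approx 2.4857$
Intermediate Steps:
$g{\left(X \right)} = X \left(- \frac{2}{X} + 2 X\right)$ ($g{\left(X \right)} = \left(- \frac{2}{X} + 2 X\right) X = X \left(- \frac{2}{X} + 2 X\right)$)
$d{\left(w \right)} = - \frac{87}{35}$ ($d{\left(w \right)} = - \frac{9}{7} - \frac{30}{25} = - \frac{9}{7} - \frac{6}{5} = - \frac{87}{35}$)
$- d{\left(- \frac{1}{g{\left(-3 \right)}} + \frac{7}{J{\left(-1 \right)}} \right)} = \left(-1\right) \left(- \frac{87}{35}\right) = \frac{87}{35}$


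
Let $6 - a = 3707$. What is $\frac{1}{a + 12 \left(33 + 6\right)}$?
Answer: $- \frac{1}{3233} \approx -0.00030931$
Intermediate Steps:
$a = -3701$ ($a = 6 - 3707 = -3701$)
$\frac{1}{a + 12 \left(33 + 6\right)} = \frac{1}{-3701 + 12 \left(33 + 6\right)} = \frac{1}{-3701 + 12 \cdot 39} = \frac{1}{-3701 + 468} = \frac{1}{-3233} = - \frac{1}{3233}$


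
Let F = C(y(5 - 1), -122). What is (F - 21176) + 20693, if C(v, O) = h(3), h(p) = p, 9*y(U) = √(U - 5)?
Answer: -480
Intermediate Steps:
y(U) = √(-5 + U)/9 (y(U) = √(U - 5)/9 = √(-5 + U)/9)
C(v, O) = 3
F = 3
(F - 21176) + 20693 = (3 - 21176) + 20693 = -21173 + 20693 = -480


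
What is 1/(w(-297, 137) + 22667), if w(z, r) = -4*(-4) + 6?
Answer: 1/22689 ≈ 4.4074e-5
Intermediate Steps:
w(z, r) = 22 (w(z, r) = 16 + 6 = 22)
1/(w(-297, 137) + 22667) = 1/(22 + 22667) = 1/22689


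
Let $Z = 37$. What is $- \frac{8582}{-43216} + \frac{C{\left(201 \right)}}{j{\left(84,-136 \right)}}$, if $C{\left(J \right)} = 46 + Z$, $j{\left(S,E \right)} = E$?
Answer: $- \frac{37809}{91834} \approx -0.41171$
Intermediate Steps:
$C{\left(J \right)} = 83$ ($C{\left(J \right)} = 46 + 37 = 83$)
$- \frac{8582}{-43216} + \frac{C{\left(201 \right)}}{j{\left(84,-136 \right)}} = - \frac{8582}{-43216} + \frac{83}{-136} = \left(-8582\right) \left(- \frac{1}{43216}\right) + 83 \left(- \frac{1}{136}\right) = \frac{4291}{21608} - \frac{83}{136} = - \frac{37809}{91834}$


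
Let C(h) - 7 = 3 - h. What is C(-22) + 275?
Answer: 307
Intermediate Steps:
C(h) = 10 - h (C(h) = 7 + (3 - h) = 10 - h)
C(-22) + 275 = (10 - 1*(-22)) + 275 = (10 + 22) + 275 = 32 + 275 = 307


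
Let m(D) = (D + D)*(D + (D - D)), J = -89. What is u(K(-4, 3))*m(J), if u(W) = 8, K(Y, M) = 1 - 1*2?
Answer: 126736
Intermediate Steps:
K(Y, M) = -1 (K(Y, M) = 1 - 2 = -1)
m(D) = 2*D² (m(D) = (2*D)*(D + 0) = (2*D)*D = 2*D²)
u(K(-4, 3))*m(J) = 8*(2*(-89)²) = 8*(2*7921) = 8*15842 = 126736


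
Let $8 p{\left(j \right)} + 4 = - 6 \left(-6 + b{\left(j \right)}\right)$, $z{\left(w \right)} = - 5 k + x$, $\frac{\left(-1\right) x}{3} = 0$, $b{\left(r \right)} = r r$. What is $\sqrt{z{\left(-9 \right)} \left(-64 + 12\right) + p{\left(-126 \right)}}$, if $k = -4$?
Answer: $43 i \sqrt{7} \approx 113.77 i$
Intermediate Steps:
$b{\left(r \right)} = r^{2}$
$x = 0$ ($x = \left(-3\right) 0 = 0$)
$z{\left(w \right)} = 20$ ($z{\left(w \right)} = \left(-5\right) \left(-4\right) + 0 = 20 + 0 = 20$)
$p{\left(j \right)} = 4 - \frac{3 j^{2}}{4}$ ($p{\left(j \right)} = - \frac{1}{2} + \frac{\left(-6\right) \left(-6 + j^{2}\right)}{8} = - \frac{1}{2} + \frac{36 - 6 j^{2}}{8} = - \frac{1}{2} - \left(- \frac{9}{2} + \frac{3 j^{2}}{4}\right) = 4 - \frac{3 j^{2}}{4}$)
$\sqrt{z{\left(-9 \right)} \left(-64 + 12\right) + p{\left(-126 \right)}} = \sqrt{20 \left(-64 + 12\right) + \left(4 - \frac{3 \left(-126\right)^{2}}{4}\right)} = \sqrt{20 \left(-52\right) + \left(4 - 11907\right)} = \sqrt{-1040 + \left(4 - 11907\right)} = \sqrt{-1040 - 11903} = \sqrt{-12943} = 43 i \sqrt{7}$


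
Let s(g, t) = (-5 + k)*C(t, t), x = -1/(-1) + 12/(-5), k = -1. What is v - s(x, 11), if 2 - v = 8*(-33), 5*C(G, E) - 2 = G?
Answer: 1408/5 ≈ 281.60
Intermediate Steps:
C(G, E) = 2/5 + G/5
x = -7/5 (x = -1*(-1) + 12*(-1/5) = 1 - 12/5 = -7/5 ≈ -1.4000)
s(g, t) = -12/5 - 6*t/5 (s(g, t) = (-5 - 1)*(2/5 + t/5) = -6*(2/5 + t/5) = -12/5 - 6*t/5)
v = 266 (v = 2 - 8*(-33) = 2 - 1*(-264) = 2 + 264 = 266)
v - s(x, 11) = 266 - (-12/5 - 6/5*11) = 266 - (-12/5 - 66/5) = 266 - 1*(-78/5) = 266 + 78/5 = 1408/5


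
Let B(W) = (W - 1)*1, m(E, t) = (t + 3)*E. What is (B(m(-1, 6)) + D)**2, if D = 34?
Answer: 576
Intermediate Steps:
m(E, t) = E*(3 + t) (m(E, t) = (3 + t)*E = E*(3 + t))
B(W) = -1 + W (B(W) = (-1 + W)*1 = -1 + W)
(B(m(-1, 6)) + D)**2 = ((-1 - (3 + 6)) + 34)**2 = ((-1 - 1*9) + 34)**2 = ((-1 - 9) + 34)**2 = (-10 + 34)**2 = 24**2 = 576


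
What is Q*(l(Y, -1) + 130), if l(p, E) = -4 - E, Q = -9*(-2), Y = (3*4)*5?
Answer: 2286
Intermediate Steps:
Y = 60 (Y = 12*5 = 60)
Q = 18
Q*(l(Y, -1) + 130) = 18*((-4 - 1*(-1)) + 130) = 18*((-4 + 1) + 130) = 18*(-3 + 130) = 18*127 = 2286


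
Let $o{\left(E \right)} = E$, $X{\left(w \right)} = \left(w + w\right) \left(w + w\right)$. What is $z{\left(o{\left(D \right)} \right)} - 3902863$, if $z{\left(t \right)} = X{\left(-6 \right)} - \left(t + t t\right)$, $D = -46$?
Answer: $-3904789$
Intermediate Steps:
$X{\left(w \right)} = 4 w^{2}$ ($X{\left(w \right)} = 2 w 2 w = 4 w^{2}$)
$z{\left(t \right)} = 144 - t - t^{2}$ ($z{\left(t \right)} = 4 \left(-6\right)^{2} - \left(t + t t\right) = 4 \cdot 36 - \left(t + t^{2}\right) = 144 - \left(t + t^{2}\right) = 144 - t - t^{2}$)
$z{\left(o{\left(D \right)} \right)} - 3902863 = \left(144 - -46 - \left(-46\right)^{2}\right) - 3902863 = \left(144 + 46 - 2116\right) - 3902863 = -1926 - 3902863 = -3904789$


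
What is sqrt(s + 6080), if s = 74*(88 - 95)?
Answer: 3*sqrt(618) ≈ 74.579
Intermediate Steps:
s = -518 (s = 74*(-7) = -518)
sqrt(s + 6080) = sqrt(-518 + 6080) = sqrt(5562) = 3*sqrt(618)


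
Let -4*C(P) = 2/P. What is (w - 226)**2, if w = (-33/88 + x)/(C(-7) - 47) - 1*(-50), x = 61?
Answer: 217084241929/6906384 ≈ 31432.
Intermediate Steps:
C(P) = -1/(2*P)
w = 128005/2628 (w = (-33/88 + 61)/(-1/2/(-7) - 47) - 1*(-50) = (-33*1/88 + 61)/(-1/2*(-1/7) - 47) + 50 = (-3/8 + 61)/(1/14 - 47) + 50 = 485/(8*(-657/14)) + 50 = (485/8)*(-14/657) + 50 = -3395/2628 + 50 = 128005/2628 ≈ 48.708)
(w - 226)**2 = (128005/2628 - 226)**2 = (-465923/2628)**2 = 217084241929/6906384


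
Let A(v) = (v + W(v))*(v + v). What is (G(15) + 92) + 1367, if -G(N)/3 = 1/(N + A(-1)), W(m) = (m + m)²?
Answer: 4376/3 ≈ 1458.7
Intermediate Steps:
W(m) = 4*m² (W(m) = (2*m)² = 4*m²)
A(v) = 2*v*(v + 4*v²) (A(v) = (v + 4*v²)*(v + v) = (v + 4*v²)*(2*v) = 2*v*(v + 4*v²))
G(N) = -3/(-6 + N) (G(N) = -3/(N + (-1)²*(2 + 8*(-1))) = -3/(N + 1*(2 - 8)) = -3/(N + 1*(-6)) = -3/(N - 6) = -3/(-6 + N))
(G(15) + 92) + 1367 = (-3/(-6 + 15) + 92) + 1367 = (-3/9 + 92) + 1367 = (-3*⅑ + 92) + 1367 = (-⅓ + 92) + 1367 = 275/3 + 1367 = 4376/3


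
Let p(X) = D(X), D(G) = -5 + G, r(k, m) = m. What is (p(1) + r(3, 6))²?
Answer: 4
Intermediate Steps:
p(X) = -5 + X
(p(1) + r(3, 6))² = ((-5 + 1) + 6)² = (-4 + 6)² = 2² = 4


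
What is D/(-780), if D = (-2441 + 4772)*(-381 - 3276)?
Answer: 2841489/260 ≈ 10929.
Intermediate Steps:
D = -8524467 (D = 2331*(-3657) = -8524467)
D/(-780) = -8524467/(-780) = -8524467*(-1/780) = 2841489/260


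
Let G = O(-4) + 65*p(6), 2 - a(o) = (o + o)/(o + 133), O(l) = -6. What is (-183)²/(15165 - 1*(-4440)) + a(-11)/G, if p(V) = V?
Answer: 262351267/153075840 ≈ 1.7139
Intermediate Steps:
a(o) = 2 - 2*o/(133 + o) (a(o) = 2 - (o + o)/(o + 133) = 2 - 2*o/(133 + o))
G = 384 (G = -6 + 65*6 = -6 + 390 = 384)
(-183)²/(15165 - 1*(-4440)) + a(-11)/G = (-183)²/(15165 - 1*(-4440)) + (266/(133 - 11))/384 = 33489/(15165 + 4440) + (266/122)*(1/384) = 33489/19605 + (266*(1/122))*(1/384) = 33489*(1/19605) + (133/61)*(1/384) = 11163/6535 + 133/23424 = 262351267/153075840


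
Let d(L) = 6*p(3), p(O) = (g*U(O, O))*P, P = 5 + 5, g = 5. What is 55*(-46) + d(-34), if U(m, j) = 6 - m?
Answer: -1630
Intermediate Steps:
P = 10
p(O) = 300 - 50*O (p(O) = (5*(6 - O))*10 = (30 - 5*O)*10 = 300 - 50*O)
d(L) = 900 (d(L) = 6*(300 - 50*3) = 6*(300 - 150) = 6*150 = 900)
55*(-46) + d(-34) = 55*(-46) + 900 = -2530 + 900 = -1630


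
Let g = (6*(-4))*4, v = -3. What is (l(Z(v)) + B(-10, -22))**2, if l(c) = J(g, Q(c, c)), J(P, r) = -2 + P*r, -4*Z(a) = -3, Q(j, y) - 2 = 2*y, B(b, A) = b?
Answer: 121104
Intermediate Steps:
Q(j, y) = 2 + 2*y
g = -96 (g = -24*4 = -96)
Z(a) = 3/4 (Z(a) = -1/4*(-3) = 3/4)
l(c) = -194 - 192*c (l(c) = -2 - 96*(2 + 2*c) = -2 + (-192 - 192*c) = -194 - 192*c)
(l(Z(v)) + B(-10, -22))**2 = ((-194 - 192*3/4) - 10)**2 = ((-194 - 144) - 10)**2 = (-338 - 10)**2 = (-348)**2 = 121104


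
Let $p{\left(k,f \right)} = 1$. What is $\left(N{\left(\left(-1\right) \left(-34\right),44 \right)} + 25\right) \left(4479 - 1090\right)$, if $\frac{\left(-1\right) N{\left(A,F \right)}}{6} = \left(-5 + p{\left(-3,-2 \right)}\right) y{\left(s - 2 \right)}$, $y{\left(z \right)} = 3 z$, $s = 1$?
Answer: $-159283$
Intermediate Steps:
$N{\left(A,F \right)} = -72$ ($N{\left(A,F \right)} = - 6 \left(-5 + 1\right) 3 \left(1 - 2\right) = - 6 \left(- 4 \cdot 3 \left(1 - 2\right)\right) = - 6 \left(- 4 \cdot 3 \left(-1\right)\right) = - 6 \left(\left(-4\right) \left(-3\right)\right) = \left(-6\right) 12 = -72$)
$\left(N{\left(\left(-1\right) \left(-34\right),44 \right)} + 25\right) \left(4479 - 1090\right) = \left(-72 + 25\right) \left(4479 - 1090\right) = \left(-47\right) 3389 = -159283$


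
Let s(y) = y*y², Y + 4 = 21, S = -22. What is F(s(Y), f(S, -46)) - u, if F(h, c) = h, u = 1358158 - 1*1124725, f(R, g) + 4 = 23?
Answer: -228520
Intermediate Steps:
Y = 17 (Y = -4 + 21 = 17)
f(R, g) = 19 (f(R, g) = -4 + 23 = 19)
s(y) = y³
u = 233433 (u = 1358158 - 1124725 = 233433)
F(s(Y), f(S, -46)) - u = 17³ - 1*233433 = 4913 - 233433 = -228520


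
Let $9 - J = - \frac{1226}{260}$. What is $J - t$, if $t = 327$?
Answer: $- \frac{40727}{130} \approx -313.28$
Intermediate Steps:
$J = \frac{1783}{130}$ ($J = 9 - - \frac{1226}{260} = 9 - \left(-1226\right) \frac{1}{260} = 9 - - \frac{613}{130} = 9 + \frac{613}{130} = \frac{1783}{130} \approx 13.715$)
$J - t = \frac{1783}{130} - 327 = - \frac{40727}{130}$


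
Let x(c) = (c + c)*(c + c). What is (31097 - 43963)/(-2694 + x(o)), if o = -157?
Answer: -6433/47951 ≈ -0.13416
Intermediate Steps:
x(c) = 4*c² (x(c) = (2*c)*(2*c) = 4*c²)
(31097 - 43963)/(-2694 + x(o)) = (31097 - 43963)/(-2694 + 4*(-157)²) = -12866/(-2694 + 4*24649) = -12866/(-2694 + 98596) = -12866/95902 = -12866*1/95902 = -6433/47951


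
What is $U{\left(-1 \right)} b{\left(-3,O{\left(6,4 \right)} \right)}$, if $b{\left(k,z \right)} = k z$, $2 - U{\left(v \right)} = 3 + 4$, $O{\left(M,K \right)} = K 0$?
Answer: $0$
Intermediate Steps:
$O{\left(M,K \right)} = 0$
$U{\left(v \right)} = -5$ ($U{\left(v \right)} = 2 - \left(3 + 4\right) = 2 - 7 = -5$)
$U{\left(-1 \right)} b{\left(-3,O{\left(6,4 \right)} \right)} = - 5 \left(\left(-3\right) 0\right) = \left(-5\right) 0 = 0$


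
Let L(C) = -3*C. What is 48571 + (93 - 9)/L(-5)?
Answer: 242883/5 ≈ 48577.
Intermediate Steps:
48571 + (93 - 9)/L(-5) = 48571 + (93 - 9)/((-3*(-5))) = 48571 + 84/15 = 48571 + (1/15)*84 = 48571 + 28/5 = 242883/5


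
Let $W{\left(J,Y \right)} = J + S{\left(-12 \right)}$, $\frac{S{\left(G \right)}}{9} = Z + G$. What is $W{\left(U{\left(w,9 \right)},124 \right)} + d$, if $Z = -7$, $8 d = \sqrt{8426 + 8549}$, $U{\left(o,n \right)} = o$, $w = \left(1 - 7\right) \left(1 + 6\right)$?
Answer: $-213 + \frac{5 \sqrt{679}}{8} \approx -196.71$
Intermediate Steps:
$w = -42$ ($w = \left(-6\right) 7 = -42$)
$d = \frac{5 \sqrt{679}}{8}$ ($d = \frac{\sqrt{8426 + 8549}}{8} = \frac{\sqrt{16975}}{8} = \frac{5 \sqrt{679}}{8} \approx 16.286$)
$S{\left(G \right)} = -63 + 9 G$ ($S{\left(G \right)} = 9 \left(-7 + G\right) = -63 + 9 G$)
$W{\left(J,Y \right)} = -171 + J$ ($W{\left(J,Y \right)} = J + \left(-63 + 9 \left(-12\right)\right) = J - 171 = -171 + J$)
$W{\left(U{\left(w,9 \right)},124 \right)} + d = \left(-171 - 42\right) + \frac{5 \sqrt{679}}{8} = -213 + \frac{5 \sqrt{679}}{8}$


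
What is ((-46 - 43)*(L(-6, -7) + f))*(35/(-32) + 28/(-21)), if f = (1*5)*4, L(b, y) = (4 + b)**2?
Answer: 20737/4 ≈ 5184.3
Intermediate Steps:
f = 20 (f = 5*4 = 20)
((-46 - 43)*(L(-6, -7) + f))*(35/(-32) + 28/(-21)) = ((-46 - 43)*((4 - 6)**2 + 20))*(35/(-32) + 28/(-21)) = (-89*((-2)**2 + 20))*(35*(-1/32) + 28*(-1/21)) = (-89*(4 + 20))*(-35/32 - 4/3) = -89*24*(-233/96) = -2136*(-233/96) = 20737/4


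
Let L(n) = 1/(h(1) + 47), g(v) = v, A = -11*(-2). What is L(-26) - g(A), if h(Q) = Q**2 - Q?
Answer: -1033/47 ≈ -21.979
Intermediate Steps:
A = 22
L(n) = 1/47 (L(n) = 1/(1*(-1 + 1) + 47) = 1/(1*0 + 47) = 1/(0 + 47) = 1/47)
L(-26) - g(A) = 1/47 - 1*22 = 1/47 - 22 = -1033/47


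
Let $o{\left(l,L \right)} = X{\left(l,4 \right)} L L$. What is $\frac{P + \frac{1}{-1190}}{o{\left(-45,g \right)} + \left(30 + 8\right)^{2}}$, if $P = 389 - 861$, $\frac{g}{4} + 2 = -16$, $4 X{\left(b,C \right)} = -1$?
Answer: $- \frac{561681}{176120} \approx -3.1892$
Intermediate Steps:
$X{\left(b,C \right)} = - \frac{1}{4}$ ($X{\left(b,C \right)} = \frac{1}{4} \left(-1\right) = - \frac{1}{4}$)
$g = -72$ ($g = -8 + 4 \left(-16\right) = -8 - 64 = -72$)
$P = -472$ ($P = 389 - 861 = -472$)
$o{\left(l,L \right)} = - \frac{L^{2}}{4}$ ($o{\left(l,L \right)} = - \frac{L}{4} L = - \frac{L^{2}}{4}$)
$\frac{P + \frac{1}{-1190}}{o{\left(-45,g \right)} + \left(30 + 8\right)^{2}} = \frac{-472 + \frac{1}{-1190}}{- \frac{\left(-72\right)^{2}}{4} + \left(30 + 8\right)^{2}} = \frac{-472 - \frac{1}{1190}}{\left(- \frac{1}{4}\right) 5184 + 38^{2}} = - \frac{561681}{1190 \left(-1296 + 1444\right)} = - \frac{561681}{1190 \cdot 148} = \left(- \frac{561681}{1190}\right) \frac{1}{148} = - \frac{561681}{176120}$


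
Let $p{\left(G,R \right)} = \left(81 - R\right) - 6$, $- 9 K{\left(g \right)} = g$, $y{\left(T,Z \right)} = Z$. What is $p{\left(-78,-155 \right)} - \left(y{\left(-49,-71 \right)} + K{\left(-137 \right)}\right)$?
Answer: $\frac{2572}{9} \approx 285.78$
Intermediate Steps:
$K{\left(g \right)} = - \frac{g}{9}$
$p{\left(G,R \right)} = 75 - R$
$p{\left(-78,-155 \right)} - \left(y{\left(-49,-71 \right)} + K{\left(-137 \right)}\right) = \left(75 - -155\right) - \left(-71 - - \frac{137}{9}\right) = \left(75 + 155\right) - \left(-71 + \frac{137}{9}\right) = 230 - - \frac{502}{9} = 230 + \frac{502}{9} = \frac{2572}{9}$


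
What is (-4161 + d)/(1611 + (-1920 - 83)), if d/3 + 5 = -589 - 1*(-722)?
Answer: 3777/392 ≈ 9.6352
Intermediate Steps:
d = 384 (d = -15 + 3*(-589 - 1*(-722)) = -15 + 3*(-589 + 722) = -15 + 3*133 = -15 + 399 = 384)
(-4161 + d)/(1611 + (-1920 - 83)) = (-4161 + 384)/(1611 + (-1920 - 83)) = -3777/(1611 - 2003) = -3777/(-392) = -3777*(-1/392) = 3777/392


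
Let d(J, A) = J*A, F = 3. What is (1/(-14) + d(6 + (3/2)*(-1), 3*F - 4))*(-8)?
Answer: -1256/7 ≈ -179.43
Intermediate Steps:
d(J, A) = A*J
(1/(-14) + d(6 + (3/2)*(-1), 3*F - 4))*(-8) = (1/(-14) + (3*3 - 4)*(6 + (3/2)*(-1)))*(-8) = (-1/14 + (9 - 4)*(6 + (3*(½))*(-1)))*(-8) = (-1/14 + 5*(6 + (3/2)*(-1)))*(-8) = (-1/14 + 5*(6 - 3/2))*(-8) = (-1/14 + 5*(9/2))*(-8) = (-1/14 + 45/2)*(-8) = (157/7)*(-8) = -1256/7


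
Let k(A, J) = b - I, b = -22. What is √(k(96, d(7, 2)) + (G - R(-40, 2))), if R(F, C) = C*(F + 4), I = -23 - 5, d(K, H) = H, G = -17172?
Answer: I*√17094 ≈ 130.74*I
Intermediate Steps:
I = -28
k(A, J) = 6 (k(A, J) = -22 - 1*(-28) = -22 + 28 = 6)
R(F, C) = C*(4 + F)
√(k(96, d(7, 2)) + (G - R(-40, 2))) = √(6 + (-17172 - 2*(4 - 40))) = √(6 + (-17172 - 2*(-36))) = √(6 + (-17172 - 1*(-72))) = √(6 + (-17172 + 72)) = √(6 - 17100) = √(-17094) = I*√17094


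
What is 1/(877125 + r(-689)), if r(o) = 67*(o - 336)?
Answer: 1/808450 ≈ 1.2369e-6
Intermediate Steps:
r(o) = -22512 + 67*o (r(o) = 67*(-336 + o) = -22512 + 67*o)
1/(877125 + r(-689)) = 1/(877125 + (-22512 + 67*(-689))) = 1/(877125 + (-22512 - 46163)) = 1/(877125 - 68675) = 1/808450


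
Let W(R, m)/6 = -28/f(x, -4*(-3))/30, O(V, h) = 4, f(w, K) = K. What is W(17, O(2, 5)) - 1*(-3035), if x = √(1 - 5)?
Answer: 45518/15 ≈ 3034.5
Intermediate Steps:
x = 2*I (x = √(-4) = 2*I ≈ 2.0*I)
W(R, m) = -7/15 (W(R, m) = 6*(-28/((-4*(-3)))/30) = 6*(-28/12*(1/30)) = 6*(-28*1/12*(1/30)) = 6*(-7/3*1/30) = 6*(-7/90) = -7/15)
W(17, O(2, 5)) - 1*(-3035) = -7/15 - 1*(-3035) = -7/15 + 3035 = 45518/15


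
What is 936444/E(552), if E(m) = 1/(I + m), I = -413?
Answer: 130165716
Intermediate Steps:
E(m) = 1/(-413 + m)
936444/E(552) = 936444/(1/(-413 + 552)) = 936444/(1/139) = 936444*139 = 130165716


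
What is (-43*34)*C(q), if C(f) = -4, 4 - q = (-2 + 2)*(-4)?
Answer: 5848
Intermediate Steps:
q = 4 (q = 4 - (-2 + 2)*(-4) = 4 - 0*(-4) = 4 - 1*0 = 4 + 0 = 4)
(-43*34)*C(q) = -43*34*(-4) = -1462*(-4) = 5848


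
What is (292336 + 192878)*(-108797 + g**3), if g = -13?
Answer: -53855842716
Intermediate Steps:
(292336 + 192878)*(-108797 + g**3) = (292336 + 192878)*(-108797 + (-13)**3) = 485214*(-108797 - 2197) = 485214*(-110994) = -53855842716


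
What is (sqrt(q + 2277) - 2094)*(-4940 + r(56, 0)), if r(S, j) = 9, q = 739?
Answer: 10325514 - 9862*sqrt(754) ≈ 1.0055e+7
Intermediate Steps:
(sqrt(q + 2277) - 2094)*(-4940 + r(56, 0)) = (sqrt(739 + 2277) - 2094)*(-4940 + 9) = (sqrt(3016) - 2094)*(-4931) = (2*sqrt(754) - 2094)*(-4931) = (-2094 + 2*sqrt(754))*(-4931) = 10325514 - 9862*sqrt(754)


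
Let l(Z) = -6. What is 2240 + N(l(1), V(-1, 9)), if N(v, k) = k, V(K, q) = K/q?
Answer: 20159/9 ≈ 2239.9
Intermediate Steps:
2240 + N(l(1), V(-1, 9)) = 2240 - 1/9 = 2240 - 1*⅑ = 2240 - ⅑ = 20159/9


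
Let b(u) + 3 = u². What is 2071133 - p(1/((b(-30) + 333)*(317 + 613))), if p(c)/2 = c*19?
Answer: 1184584519331/571950 ≈ 2.0711e+6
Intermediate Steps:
b(u) = -3 + u²
p(c) = 38*c (p(c) = 2*(c*19) = 2*(19*c) = 38*c)
2071133 - p(1/((b(-30) + 333)*(317 + 613))) = 2071133 - 38/(((-3 + (-30)²) + 333)*(317 + 613)) = 2071133 - 38/(((-3 + 900) + 333)*930) = 2071133 - 38/((897 + 333)*930) = 2071133 - 38/(1230*930) = 2071133 - 38/1143900 = 2071133 - 1*19/571950 = 2071133 - 19/571950 = 1184584519331/571950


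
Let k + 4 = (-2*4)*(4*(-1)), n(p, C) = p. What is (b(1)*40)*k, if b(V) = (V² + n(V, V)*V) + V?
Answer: 3360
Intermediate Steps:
k = 28 (k = -4 + (-2*4)*(4*(-1)) = -4 - 8*(-4) = -4 + 32 = 28)
b(V) = V + 2*V² (b(V) = (V² + V*V) + V = (V² + V²) + V = 2*V² + V = V + 2*V²)
(b(1)*40)*k = ((1*(1 + 2*1))*40)*28 = ((1*(1 + 2))*40)*28 = ((1*3)*40)*28 = (3*40)*28 = 120*28 = 3360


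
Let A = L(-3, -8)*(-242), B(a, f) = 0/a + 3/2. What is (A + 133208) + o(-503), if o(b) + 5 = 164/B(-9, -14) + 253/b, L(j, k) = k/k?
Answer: 200802374/1509 ≈ 1.3307e+5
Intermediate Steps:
L(j, k) = 1
B(a, f) = 3/2 (B(a, f) = 0 + 3*(½) = 0 + 3/2 = 3/2)
A = -242 (A = 1*(-242) = -242)
o(b) = 313/3 + 253/b (o(b) = -5 + (164/(3/2) + 253/b) = -5 + (164*(⅔) + 253/b) = -5 + (328/3 + 253/b) = 313/3 + 253/b)
(A + 133208) + o(-503) = (-242 + 133208) + (313/3 + 253/(-503)) = 132966 + (313/3 + 253*(-1/503)) = 132966 + (313/3 - 253/503) = 132966 + 156680/1509 = 200802374/1509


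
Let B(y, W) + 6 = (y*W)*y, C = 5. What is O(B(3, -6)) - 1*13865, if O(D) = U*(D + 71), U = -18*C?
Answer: -14855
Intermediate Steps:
B(y, W) = -6 + W*y**2 (B(y, W) = -6 + (y*W)*y = -6 + (W*y)*y = -6 + W*y**2)
U = -90 (U = -18*5 = -3*30 = -90)
O(D) = -6390 - 90*D (O(D) = -90*(D + 71) = -90*(71 + D) = -6390 - 90*D)
O(B(3, -6)) - 1*13865 = (-6390 - 90*(-6 - 6*3**2)) - 1*13865 = (-6390 - 90*(-6 - 6*9)) - 13865 = (-6390 - 90*(-6 - 54)) - 13865 = (-6390 - 90*(-60)) - 13865 = (-6390 + 5400) - 13865 = -990 - 13865 = -14855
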